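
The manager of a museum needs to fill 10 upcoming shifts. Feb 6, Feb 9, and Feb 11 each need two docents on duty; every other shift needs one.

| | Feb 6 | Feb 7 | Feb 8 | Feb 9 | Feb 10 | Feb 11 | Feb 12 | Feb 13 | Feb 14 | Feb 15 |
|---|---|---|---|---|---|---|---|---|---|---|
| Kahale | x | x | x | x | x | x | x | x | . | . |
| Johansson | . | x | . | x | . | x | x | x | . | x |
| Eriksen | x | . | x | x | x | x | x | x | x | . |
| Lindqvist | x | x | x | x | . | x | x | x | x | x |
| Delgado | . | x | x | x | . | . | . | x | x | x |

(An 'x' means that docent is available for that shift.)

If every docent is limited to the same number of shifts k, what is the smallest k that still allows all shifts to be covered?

With 5 docents and 13 worker-slots to fill, someone must work at least ⌈13/5⌉ = 3 shifts, so k ≥ 3.
k = 3 works: Feb 6→Kahale+Eriksen, Feb 7→Kahale, Feb 8→Eriksen, Feb 9→Lindqvist+Delgado, Feb 10→Kahale, Feb 11→Johansson+Lindqvist, Feb 12→Johansson, Feb 13→Lindqvist, Feb 14→Eriksen, Feb 15→Johansson.
Loads: Kahale 3, Johansson 3, Eriksen 3, Lindqvist 3, Delgado 1 — all ≤ 3.

3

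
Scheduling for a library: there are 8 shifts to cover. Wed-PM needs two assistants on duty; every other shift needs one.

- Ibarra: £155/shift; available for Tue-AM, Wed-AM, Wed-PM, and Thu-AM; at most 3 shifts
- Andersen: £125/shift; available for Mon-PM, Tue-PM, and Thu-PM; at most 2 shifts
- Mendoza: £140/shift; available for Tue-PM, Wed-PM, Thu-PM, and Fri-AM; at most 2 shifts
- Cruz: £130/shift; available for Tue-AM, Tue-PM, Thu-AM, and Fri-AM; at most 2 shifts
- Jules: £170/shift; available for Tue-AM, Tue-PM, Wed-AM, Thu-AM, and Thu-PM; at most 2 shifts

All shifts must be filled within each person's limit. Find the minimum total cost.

Mon-PM can only be covered by Andersen, so that assignment is forced.
Wed-PM can only be covered by Ibarra and Mendoza, so that assignment is forced.
Picking the cheapest available assistant for each shift independently would cost £1215, but that ignores the shift limits.
An optimal schedule: Mon-PM→Andersen, Tue-AM→Ibarra, Tue-PM→Cruz, Wed-AM→Ibarra, Wed-PM→Ibarra+Mendoza, Thu-AM→Cruz, Thu-PM→Andersen, Fri-AM→Mendoza.
Total: 125 + 155 + 130 + 155 + 155 + 140 + 130 + 125 + 140 = £1255.

£1255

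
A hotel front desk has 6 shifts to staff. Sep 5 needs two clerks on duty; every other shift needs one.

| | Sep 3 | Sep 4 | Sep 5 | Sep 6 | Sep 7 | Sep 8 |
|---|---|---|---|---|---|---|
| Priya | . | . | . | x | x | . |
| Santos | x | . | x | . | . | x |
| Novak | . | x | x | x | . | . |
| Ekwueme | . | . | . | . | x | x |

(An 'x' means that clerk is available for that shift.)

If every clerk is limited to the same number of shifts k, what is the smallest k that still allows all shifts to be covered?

With 4 clerks and 7 worker-slots to fill, someone must work at least ⌈7/4⌉ = 2 shifts, so k ≥ 2.
k = 2 works: Sep 3→Santos, Sep 4→Novak, Sep 5→Santos+Novak, Sep 6→Priya, Sep 7→Priya, Sep 8→Ekwueme.
Loads: Priya 2, Santos 2, Novak 2, Ekwueme 1 — all ≤ 2.

2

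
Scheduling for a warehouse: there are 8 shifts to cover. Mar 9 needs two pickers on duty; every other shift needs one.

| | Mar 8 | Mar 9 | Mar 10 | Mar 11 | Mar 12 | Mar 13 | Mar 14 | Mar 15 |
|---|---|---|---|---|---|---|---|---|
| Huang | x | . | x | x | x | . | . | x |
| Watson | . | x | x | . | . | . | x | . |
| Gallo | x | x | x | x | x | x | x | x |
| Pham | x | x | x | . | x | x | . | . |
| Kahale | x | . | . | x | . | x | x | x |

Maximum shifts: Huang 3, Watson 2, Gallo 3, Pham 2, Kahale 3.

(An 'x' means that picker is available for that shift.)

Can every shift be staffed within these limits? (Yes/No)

Yes

One valid schedule: Mar 8→Gallo, Mar 9→Watson+Gallo, Mar 10→Pham, Mar 11→Huang, Mar 12→Huang, Mar 13→Gallo, Mar 14→Watson, Mar 15→Huang.
Loads: Huang 3/3, Watson 2/2, Gallo 3/3, Pham 1/2, Kahale 0/3 — all within limits.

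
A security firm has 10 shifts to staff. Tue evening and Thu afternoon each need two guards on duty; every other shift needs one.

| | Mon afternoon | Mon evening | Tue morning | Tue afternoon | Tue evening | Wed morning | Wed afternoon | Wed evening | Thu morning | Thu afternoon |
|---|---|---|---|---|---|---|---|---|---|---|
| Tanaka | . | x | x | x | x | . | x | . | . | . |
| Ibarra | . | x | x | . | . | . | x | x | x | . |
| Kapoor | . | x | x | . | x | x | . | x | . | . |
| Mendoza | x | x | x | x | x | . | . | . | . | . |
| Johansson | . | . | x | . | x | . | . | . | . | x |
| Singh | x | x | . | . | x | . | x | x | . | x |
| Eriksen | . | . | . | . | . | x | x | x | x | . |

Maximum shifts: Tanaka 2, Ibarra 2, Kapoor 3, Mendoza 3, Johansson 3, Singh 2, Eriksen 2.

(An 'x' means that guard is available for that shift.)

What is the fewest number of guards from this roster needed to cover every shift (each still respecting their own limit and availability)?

5

12 slots to fill and no one can take more than 3, so at least ⌈12/3⌉ = 4 guards are needed.
Any 4 guards together have capacity at most 3+3+3+2 = 11 < 12 slots, so 4 can never suffice.
Tanaka, Ibarra, Kapoor, Johansson, and Singh alone can cover everything: Mon afternoon→Singh, Mon evening→Kapoor, Tue morning→Johansson, Tue afternoon→Tanaka, Tue evening→Kapoor+Johansson, Wed morning→Kapoor, Wed afternoon→Tanaka, Wed evening→Ibarra, Thu morning→Ibarra, Thu afternoon→Johansson+Singh.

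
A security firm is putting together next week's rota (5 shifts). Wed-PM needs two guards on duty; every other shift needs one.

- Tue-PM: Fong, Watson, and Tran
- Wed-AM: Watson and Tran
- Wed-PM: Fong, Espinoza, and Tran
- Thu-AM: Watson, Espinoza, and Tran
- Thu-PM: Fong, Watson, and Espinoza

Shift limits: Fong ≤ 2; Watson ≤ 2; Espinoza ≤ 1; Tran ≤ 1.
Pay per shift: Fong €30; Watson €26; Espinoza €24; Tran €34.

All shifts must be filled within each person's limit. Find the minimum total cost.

Picking the cheapest available guard for each shift independently would cost €154, but that ignores the shift limits.
An optimal schedule: Tue-PM→Fong, Wed-AM→Watson, Wed-PM→Fong+Espinoza, Thu-AM→Tran, Thu-PM→Watson.
Total: 30 + 26 + 30 + 24 + 34 + 26 = €170.

€170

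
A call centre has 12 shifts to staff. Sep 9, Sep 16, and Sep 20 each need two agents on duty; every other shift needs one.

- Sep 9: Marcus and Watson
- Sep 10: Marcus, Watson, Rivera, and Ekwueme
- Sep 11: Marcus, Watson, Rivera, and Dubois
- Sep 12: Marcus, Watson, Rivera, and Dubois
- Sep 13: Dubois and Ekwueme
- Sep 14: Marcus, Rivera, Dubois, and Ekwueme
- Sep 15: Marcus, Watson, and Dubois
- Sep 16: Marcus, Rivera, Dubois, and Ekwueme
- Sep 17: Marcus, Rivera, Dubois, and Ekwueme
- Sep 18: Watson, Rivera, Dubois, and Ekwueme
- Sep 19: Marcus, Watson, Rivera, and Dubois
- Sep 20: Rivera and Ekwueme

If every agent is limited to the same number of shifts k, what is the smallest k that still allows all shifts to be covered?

With 5 agents and 15 worker-slots to fill, someone must work at least ⌈15/5⌉ = 3 shifts, so k ≥ 3.
k = 3 works: Sep 9→Marcus+Watson, Sep 10→Marcus, Sep 11→Watson, Sep 12→Watson, Sep 13→Dubois, Sep 14→Rivera, Sep 15→Marcus, Sep 16→Dubois+Ekwueme, Sep 17→Rivera, Sep 18→Ekwueme, Sep 19→Dubois, Sep 20→Rivera+Ekwueme.
Loads: Marcus 3, Watson 3, Rivera 3, Dubois 3, Ekwueme 3 — all ≤ 3.

3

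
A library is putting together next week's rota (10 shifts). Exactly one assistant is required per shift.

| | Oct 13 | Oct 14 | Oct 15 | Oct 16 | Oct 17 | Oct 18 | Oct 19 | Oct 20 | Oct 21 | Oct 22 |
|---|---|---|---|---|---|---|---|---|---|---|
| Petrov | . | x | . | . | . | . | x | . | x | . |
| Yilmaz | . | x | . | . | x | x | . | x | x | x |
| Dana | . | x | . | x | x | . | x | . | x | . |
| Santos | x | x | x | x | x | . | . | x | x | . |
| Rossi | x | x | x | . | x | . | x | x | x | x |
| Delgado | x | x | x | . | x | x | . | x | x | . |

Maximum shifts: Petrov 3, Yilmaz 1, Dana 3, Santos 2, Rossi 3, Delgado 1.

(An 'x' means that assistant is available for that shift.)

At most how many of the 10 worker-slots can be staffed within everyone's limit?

Total capacity across all assistants is 3+1+3+2+3+1 = 13, and 10 slots are needed, so at most 10 can be filled.
An assignment achieving 10: Oct 13→Santos, Oct 14→Petrov, Oct 15→Santos, Oct 16→Dana, Oct 17→Dana, Oct 18→Yilmaz, Oct 19→Petrov, Oct 20→Rossi, Oct 21→Petrov, Oct 22→Rossi.
Loads: Petrov 3/3, Yilmaz 1/1, Dana 2/3, Santos 2/2, Rossi 2/3, Delgado 0/1.

10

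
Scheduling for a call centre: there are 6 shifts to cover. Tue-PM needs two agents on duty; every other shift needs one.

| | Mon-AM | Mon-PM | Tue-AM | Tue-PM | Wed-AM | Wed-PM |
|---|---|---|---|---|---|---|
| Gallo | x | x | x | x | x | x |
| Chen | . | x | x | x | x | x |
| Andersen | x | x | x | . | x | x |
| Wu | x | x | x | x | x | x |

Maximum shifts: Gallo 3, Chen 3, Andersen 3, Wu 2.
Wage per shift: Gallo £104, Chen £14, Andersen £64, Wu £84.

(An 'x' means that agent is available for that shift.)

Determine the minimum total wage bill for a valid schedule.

Picking the cheapest available agent for each shift independently would cost £218, but that ignores the shift limits.
An optimal schedule: Mon-AM→Andersen, Mon-PM→Chen, Tue-AM→Chen, Tue-PM→Chen+Wu, Wed-AM→Andersen, Wed-PM→Andersen.
Total: 64 + 14 + 14 + 14 + 84 + 64 + 64 = £318.

£318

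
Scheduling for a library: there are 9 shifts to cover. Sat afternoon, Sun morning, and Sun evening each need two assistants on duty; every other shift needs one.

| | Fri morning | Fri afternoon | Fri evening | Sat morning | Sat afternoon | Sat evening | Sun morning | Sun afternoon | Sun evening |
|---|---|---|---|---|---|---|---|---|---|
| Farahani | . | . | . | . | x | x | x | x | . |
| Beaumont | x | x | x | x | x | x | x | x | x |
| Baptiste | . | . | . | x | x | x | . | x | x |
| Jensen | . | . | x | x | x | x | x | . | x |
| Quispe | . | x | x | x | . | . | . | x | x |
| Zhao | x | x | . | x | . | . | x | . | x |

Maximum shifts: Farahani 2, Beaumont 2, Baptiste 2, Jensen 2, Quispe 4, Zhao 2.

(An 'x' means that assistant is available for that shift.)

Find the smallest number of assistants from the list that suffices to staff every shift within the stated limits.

12 slots to fill and no one can take more than 4, so at least ⌈12/4⌉ = 3 assistants are needed.
Any 4 assistants together have capacity at most 4+2+2+2 = 10 < 12 slots, so 4 can never suffice.
Farahani, Beaumont, Baptiste, Jensen, and Quispe alone can cover everything: Fri morning→Beaumont, Fri afternoon→Beaumont, Fri evening→Quispe, Sat morning→Quispe, Sat afternoon→Baptiste+Jensen, Sat evening→Farahani, Sun morning→Farahani+Jensen, Sun afternoon→Quispe, Sun evening→Baptiste+Quispe.

5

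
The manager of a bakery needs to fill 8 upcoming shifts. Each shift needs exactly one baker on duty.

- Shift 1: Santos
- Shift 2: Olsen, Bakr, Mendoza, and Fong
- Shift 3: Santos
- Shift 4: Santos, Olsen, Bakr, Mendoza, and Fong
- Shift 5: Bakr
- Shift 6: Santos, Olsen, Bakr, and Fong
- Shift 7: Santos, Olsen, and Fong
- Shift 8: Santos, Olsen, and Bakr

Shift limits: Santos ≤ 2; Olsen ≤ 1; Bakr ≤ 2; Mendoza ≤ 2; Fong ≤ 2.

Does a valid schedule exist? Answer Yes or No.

Yes

Shift 1 can only be covered by Santos, so that assignment is forced.
Shift 3 can only be covered by Santos, so that assignment is forced.
Shift 5 can only be covered by Bakr, so that assignment is forced.
One valid schedule: Shift 1→Santos, Shift 2→Mendoza, Shift 3→Santos, Shift 4→Mendoza, Shift 5→Bakr, Shift 6→Fong, Shift 7→Olsen, Shift 8→Bakr.
Loads: Santos 2/2, Olsen 1/1, Bakr 2/2, Mendoza 2/2, Fong 1/2 — all within limits.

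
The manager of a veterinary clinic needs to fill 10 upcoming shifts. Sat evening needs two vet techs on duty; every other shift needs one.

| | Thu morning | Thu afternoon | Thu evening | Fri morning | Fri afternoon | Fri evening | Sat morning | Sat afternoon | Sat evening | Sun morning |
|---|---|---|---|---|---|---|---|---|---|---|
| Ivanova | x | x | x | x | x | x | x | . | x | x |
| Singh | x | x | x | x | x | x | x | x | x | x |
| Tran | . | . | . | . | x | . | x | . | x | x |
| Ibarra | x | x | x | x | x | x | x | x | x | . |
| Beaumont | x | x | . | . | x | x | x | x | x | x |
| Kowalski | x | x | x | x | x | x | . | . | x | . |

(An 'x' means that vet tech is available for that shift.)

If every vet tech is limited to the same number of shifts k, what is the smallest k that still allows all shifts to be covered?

2

With 6 vet techs and 11 worker-slots to fill, someone must work at least ⌈11/6⌉ = 2 shifts, so k ≥ 2.
k = 2 works: Thu morning→Ibarra, Thu afternoon→Ibarra, Thu evening→Ivanova, Fri morning→Ivanova, Fri afternoon→Tran, Fri evening→Beaumont, Sat morning→Tran, Sat afternoon→Singh, Sat evening→Beaumont+Kowalski, Sun morning→Singh.
Loads: Ivanova 2, Singh 2, Tran 2, Ibarra 2, Beaumont 2, Kowalski 1 — all ≤ 2.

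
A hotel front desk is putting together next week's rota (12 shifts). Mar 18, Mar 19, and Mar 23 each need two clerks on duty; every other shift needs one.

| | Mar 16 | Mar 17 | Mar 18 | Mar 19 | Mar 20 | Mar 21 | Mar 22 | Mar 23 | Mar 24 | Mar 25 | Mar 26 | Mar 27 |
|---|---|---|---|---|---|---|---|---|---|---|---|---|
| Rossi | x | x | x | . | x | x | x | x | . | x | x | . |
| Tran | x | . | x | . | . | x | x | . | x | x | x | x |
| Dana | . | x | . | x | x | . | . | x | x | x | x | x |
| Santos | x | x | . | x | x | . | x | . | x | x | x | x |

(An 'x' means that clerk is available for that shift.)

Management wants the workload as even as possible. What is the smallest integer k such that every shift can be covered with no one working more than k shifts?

4

With 4 clerks and 15 worker-slots to fill, someone must work at least ⌈15/4⌉ = 4 shifts, so k ≥ 4.
k = 4 works: Mar 16→Rossi, Mar 17→Dana, Mar 18→Rossi+Tran, Mar 19→Dana+Santos, Mar 20→Dana, Mar 21→Rossi, Mar 22→Tran, Mar 23→Rossi+Dana, Mar 24→Tran, Mar 25→Santos, Mar 26→Santos, Mar 27→Tran.
Loads: Rossi 4, Tran 4, Dana 4, Santos 3 — all ≤ 4.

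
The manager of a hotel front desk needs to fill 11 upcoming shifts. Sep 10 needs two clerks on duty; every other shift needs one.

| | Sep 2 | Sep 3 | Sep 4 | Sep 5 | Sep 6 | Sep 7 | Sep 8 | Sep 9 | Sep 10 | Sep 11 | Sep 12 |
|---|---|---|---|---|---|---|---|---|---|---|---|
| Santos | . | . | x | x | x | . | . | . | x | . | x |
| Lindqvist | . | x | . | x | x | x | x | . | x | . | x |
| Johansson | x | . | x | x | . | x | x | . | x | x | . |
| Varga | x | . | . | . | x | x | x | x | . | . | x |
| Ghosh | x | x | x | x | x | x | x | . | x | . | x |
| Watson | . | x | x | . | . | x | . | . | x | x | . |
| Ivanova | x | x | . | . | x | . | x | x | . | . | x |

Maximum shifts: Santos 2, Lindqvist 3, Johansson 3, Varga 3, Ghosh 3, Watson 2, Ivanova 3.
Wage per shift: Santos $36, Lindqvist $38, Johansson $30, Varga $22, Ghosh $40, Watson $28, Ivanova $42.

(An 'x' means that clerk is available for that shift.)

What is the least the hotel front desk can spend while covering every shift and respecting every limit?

$360

Picking the cheapest available clerk for each shift independently would cost $304, but that ignores the shift limits.
An optimal schedule: Sep 2→Varga, Sep 3→Watson, Sep 4→Johansson, Sep 5→Johansson, Sep 6→Varga, Sep 7→Johansson, Sep 8→Lindqvist, Sep 9→Varga, Sep 10→Santos+Lindqvist, Sep 11→Watson, Sep 12→Santos.
Total: 22 + 28 + 30 + 30 + 22 + 30 + 38 + 22 + 36 + 38 + 28 + 36 = $360.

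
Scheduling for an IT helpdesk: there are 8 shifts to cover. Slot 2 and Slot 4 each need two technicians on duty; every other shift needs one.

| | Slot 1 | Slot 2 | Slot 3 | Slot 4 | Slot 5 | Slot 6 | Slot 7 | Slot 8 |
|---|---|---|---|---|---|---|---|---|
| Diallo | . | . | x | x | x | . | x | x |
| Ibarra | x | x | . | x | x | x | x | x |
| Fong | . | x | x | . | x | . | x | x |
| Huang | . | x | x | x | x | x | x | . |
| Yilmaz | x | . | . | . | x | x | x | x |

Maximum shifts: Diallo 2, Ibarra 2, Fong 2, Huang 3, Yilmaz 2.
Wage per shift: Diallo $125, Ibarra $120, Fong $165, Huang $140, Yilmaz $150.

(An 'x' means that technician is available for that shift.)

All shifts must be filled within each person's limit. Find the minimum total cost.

$1375

Picking the cheapest available technician for each shift independently would cost $1230, but that ignores the shift limits.
An optimal schedule: Slot 1→Ibarra, Slot 2→Ibarra+Huang, Slot 3→Diallo, Slot 4→Diallo+Huang, Slot 5→Yilmaz, Slot 6→Huang, Slot 7→Fong, Slot 8→Yilmaz.
Total: 120 + 120 + 140 + 125 + 125 + 140 + 150 + 140 + 165 + 150 = $1375.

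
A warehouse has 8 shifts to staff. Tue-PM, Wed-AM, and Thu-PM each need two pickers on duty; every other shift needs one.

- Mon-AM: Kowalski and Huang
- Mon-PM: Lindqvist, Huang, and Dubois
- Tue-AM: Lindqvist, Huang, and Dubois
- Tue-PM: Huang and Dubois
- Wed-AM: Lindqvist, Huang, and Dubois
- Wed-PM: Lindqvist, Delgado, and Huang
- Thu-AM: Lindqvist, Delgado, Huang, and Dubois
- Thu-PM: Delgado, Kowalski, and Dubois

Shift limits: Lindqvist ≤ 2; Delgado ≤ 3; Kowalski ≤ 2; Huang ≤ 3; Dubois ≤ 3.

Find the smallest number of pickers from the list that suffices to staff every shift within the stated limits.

4

11 slots to fill and no one can take more than 3, so at least ⌈11/3⌉ = 4 pickers are needed.
Lindqvist, Delgado, Huang, and Dubois alone can cover everything: Mon-AM→Huang, Mon-PM→Lindqvist, Tue-AM→Lindqvist, Tue-PM→Huang+Dubois, Wed-AM→Huang+Dubois, Wed-PM→Delgado, Thu-AM→Delgado, Thu-PM→Delgado+Dubois.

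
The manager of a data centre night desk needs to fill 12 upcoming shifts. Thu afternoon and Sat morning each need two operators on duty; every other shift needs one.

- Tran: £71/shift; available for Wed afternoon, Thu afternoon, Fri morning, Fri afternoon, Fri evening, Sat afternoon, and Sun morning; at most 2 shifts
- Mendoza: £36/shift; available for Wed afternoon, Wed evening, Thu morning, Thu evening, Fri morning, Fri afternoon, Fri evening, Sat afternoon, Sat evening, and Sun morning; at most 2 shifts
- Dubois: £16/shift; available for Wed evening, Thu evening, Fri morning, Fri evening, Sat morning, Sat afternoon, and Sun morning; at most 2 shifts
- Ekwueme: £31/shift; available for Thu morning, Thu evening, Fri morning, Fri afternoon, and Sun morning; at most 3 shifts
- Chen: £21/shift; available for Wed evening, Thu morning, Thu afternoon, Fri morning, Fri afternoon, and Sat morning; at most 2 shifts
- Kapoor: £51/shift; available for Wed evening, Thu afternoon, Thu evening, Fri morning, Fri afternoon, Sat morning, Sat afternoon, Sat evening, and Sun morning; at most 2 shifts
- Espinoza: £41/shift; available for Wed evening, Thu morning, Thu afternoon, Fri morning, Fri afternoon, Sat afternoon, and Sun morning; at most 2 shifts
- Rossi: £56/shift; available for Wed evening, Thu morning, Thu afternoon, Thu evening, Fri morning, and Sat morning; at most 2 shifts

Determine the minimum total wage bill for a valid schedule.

£479

Picking the cheapest available operator for each shift independently would cost £309, but that ignores the shift limits.
An optimal schedule: Wed afternoon→Mendoza, Wed evening→Chen, Thu morning→Chen, Thu afternoon→Espinoza+Kapoor, Thu evening→Dubois, Fri morning→Ekwueme, Fri afternoon→Ekwueme, Fri evening→Dubois, Sat morning→Kapoor+Rossi, Sat afternoon→Espinoza, Sat evening→Mendoza, Sun morning→Ekwueme.
Total: 36 + 21 + 21 + 41 + 51 + 16 + 31 + 31 + 16 + 51 + 56 + 41 + 36 + 31 = £479.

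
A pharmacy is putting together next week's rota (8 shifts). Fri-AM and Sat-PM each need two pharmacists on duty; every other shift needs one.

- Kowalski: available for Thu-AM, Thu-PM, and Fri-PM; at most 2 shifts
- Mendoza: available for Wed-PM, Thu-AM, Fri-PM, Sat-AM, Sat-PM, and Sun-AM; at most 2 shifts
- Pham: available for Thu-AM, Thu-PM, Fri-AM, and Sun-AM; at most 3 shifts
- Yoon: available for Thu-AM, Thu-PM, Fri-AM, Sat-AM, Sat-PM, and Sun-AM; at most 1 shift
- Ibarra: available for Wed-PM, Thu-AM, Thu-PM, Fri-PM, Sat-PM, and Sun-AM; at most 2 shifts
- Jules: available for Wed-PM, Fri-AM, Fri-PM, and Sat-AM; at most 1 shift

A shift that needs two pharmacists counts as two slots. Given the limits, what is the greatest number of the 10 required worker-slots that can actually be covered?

10

Total capacity across all pharmacists is 2+2+3+1+2+1 = 11, and 10 slots are needed, so at most 10 can be filled.
An assignment achieving 10: Wed-PM→Mendoza, Thu-AM→Pham, Thu-PM→Kowalski, Fri-AM→Pham+Yoon, Fri-PM→Kowalski, Sat-AM→Jules, Sat-PM→Mendoza+Ibarra, Sun-AM→Pham.
Loads: Kowalski 2/2, Mendoza 2/2, Pham 3/3, Yoon 1/1, Ibarra 1/2, Jules 1/1.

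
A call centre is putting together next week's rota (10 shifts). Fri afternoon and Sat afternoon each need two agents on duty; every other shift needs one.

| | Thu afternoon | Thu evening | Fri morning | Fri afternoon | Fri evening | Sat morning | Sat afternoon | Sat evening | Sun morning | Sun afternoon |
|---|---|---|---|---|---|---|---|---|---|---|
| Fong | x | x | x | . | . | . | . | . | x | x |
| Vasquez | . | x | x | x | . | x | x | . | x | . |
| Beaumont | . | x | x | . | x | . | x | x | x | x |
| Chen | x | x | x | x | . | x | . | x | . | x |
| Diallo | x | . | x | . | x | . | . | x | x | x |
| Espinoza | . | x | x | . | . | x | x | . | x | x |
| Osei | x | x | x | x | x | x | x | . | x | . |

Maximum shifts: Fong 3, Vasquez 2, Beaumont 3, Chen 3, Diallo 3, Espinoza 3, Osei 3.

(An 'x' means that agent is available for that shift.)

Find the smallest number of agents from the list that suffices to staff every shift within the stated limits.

12 slots to fill and no one can take more than 3, so at least ⌈12/3⌉ = 4 agents are needed.
Fong, Beaumont, Chen, and Osei alone can cover everything: Thu afternoon→Fong, Thu evening→Chen, Fri morning→Osei, Fri afternoon→Chen+Osei, Fri evening→Beaumont, Sat morning→Chen, Sat afternoon→Beaumont+Osei, Sat evening→Beaumont, Sun morning→Fong, Sun afternoon→Fong.

4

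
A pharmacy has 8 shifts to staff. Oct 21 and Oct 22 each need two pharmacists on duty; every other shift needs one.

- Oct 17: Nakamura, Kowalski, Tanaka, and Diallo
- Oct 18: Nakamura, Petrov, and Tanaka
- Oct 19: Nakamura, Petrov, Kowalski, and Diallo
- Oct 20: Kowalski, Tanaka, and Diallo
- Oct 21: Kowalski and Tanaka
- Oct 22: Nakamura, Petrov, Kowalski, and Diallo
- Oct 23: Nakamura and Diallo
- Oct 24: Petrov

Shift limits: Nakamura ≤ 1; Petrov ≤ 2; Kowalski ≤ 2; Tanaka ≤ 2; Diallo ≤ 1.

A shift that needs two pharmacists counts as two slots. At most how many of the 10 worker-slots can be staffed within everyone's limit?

Total capacity across all pharmacists is 1+2+2+2+1 = 8, and 10 slots are needed, so at most 8 can be filled.
An assignment achieving 8: Oct 17→Tanaka, Oct 18→Petrov, Oct 19→Diallo, Oct 20→Kowalski, Oct 21→Kowalski+Tanaka, Oct 23→Nakamura, Oct 24→Petrov.
Loads: Nakamura 1/1, Petrov 2/2, Kowalski 2/2, Tanaka 2/2, Diallo 1/1.

8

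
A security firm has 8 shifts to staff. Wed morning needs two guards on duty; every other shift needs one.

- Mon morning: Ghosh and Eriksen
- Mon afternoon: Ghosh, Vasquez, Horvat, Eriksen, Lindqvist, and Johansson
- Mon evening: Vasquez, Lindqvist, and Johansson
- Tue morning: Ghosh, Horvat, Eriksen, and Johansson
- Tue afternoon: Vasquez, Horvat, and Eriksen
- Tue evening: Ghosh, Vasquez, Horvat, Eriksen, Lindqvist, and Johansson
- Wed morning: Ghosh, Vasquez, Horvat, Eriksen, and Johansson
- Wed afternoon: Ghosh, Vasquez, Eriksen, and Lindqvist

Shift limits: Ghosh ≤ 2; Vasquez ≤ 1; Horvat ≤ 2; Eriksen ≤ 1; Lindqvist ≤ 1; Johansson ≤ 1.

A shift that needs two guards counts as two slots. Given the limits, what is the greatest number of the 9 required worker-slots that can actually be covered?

Total capacity across all guards is 2+1+2+1+1+1 = 8, and 9 slots are needed, so at most 8 can be filled.
An assignment achieving 8: Mon morning→Ghosh, Mon afternoon→Lindqvist, Mon evening→Vasquez, Tue morning→Ghosh, Tue afternoon→Horvat, Wed morning→Horvat+Johansson, Wed afternoon→Eriksen.
Loads: Ghosh 2/2, Vasquez 1/1, Horvat 2/2, Eriksen 1/1, Lindqvist 1/1, Johansson 1/1.

8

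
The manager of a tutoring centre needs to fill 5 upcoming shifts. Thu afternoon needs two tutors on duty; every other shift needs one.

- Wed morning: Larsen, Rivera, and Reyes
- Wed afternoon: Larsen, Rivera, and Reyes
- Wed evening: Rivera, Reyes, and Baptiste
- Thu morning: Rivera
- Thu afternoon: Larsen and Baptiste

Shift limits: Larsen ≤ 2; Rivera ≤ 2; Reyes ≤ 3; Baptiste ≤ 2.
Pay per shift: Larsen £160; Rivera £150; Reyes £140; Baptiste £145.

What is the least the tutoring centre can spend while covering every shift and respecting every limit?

Thu morning can only be covered by Rivera, so that assignment is forced.
Thu afternoon can only be covered by Larsen and Baptiste, so that assignment is forced.
Picking the cheapest available tutor for each shift independently would cost £875, and that bound is achievable.
An optimal schedule: Wed morning→Reyes, Wed afternoon→Reyes, Wed evening→Reyes, Thu morning→Rivera, Thu afternoon→Baptiste+Larsen.
Total: 140 + 140 + 140 + 150 + 145 + 160 = £875.

£875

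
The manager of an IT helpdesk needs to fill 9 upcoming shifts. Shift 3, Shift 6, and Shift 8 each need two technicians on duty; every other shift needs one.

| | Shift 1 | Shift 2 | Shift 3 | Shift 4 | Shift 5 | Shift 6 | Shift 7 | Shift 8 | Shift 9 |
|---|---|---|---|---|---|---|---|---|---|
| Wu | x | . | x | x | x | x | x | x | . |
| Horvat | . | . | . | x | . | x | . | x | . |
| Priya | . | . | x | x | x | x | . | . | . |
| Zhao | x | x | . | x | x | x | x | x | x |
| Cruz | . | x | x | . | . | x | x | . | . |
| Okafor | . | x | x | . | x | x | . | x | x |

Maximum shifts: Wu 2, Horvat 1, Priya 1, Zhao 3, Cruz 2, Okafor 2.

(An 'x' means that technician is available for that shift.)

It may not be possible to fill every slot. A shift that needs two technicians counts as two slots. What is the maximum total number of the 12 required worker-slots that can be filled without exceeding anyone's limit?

11

Total capacity across all technicians is 2+1+1+3+2+2 = 11, and 12 slots are needed, so at most 11 can be filled.
An assignment achieving 11: Shift 1→Wu, Shift 2→Zhao, Shift 3→Priya+Cruz, Shift 4→Horvat, Shift 5→Zhao, Shift 6→Cruz+Okafor, Shift 7→Wu, Shift 8→Okafor, Shift 9→Zhao.
Loads: Wu 2/2, Horvat 1/1, Priya 1/1, Zhao 3/3, Cruz 2/2, Okafor 2/2.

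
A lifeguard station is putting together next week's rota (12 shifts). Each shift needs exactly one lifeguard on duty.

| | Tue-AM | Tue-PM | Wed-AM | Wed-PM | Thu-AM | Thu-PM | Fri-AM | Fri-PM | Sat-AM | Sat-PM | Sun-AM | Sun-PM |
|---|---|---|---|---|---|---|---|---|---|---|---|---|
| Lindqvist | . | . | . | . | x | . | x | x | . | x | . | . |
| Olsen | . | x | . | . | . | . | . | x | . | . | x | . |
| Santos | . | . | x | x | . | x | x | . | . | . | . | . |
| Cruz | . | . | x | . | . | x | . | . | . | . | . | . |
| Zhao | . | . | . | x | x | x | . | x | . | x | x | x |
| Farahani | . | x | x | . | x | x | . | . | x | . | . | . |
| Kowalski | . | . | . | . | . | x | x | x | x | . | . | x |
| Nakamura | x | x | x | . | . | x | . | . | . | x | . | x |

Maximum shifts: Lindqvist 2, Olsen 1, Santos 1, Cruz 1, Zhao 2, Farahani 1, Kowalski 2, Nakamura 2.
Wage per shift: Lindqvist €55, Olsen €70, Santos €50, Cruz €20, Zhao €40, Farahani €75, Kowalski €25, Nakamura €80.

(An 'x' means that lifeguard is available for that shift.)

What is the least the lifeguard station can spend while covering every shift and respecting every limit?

€615

Tue-AM can only be covered by Nakamura, so that assignment is forced.
Picking the cheapest available lifeguard for each shift independently would cost €450, but that ignores the shift limits.
An optimal schedule: Tue-AM→Nakamura, Tue-PM→Nakamura, Wed-AM→Cruz, Wed-PM→Santos, Thu-AM→Lindqvist, Thu-PM→Kowalski, Fri-AM→Lindqvist, Fri-PM→Kowalski, Sat-AM→Farahani, Sat-PM→Zhao, Sun-AM→Olsen, Sun-PM→Zhao.
Total: 80 + 80 + 20 + 50 + 55 + 25 + 55 + 25 + 75 + 40 + 70 + 40 = €615.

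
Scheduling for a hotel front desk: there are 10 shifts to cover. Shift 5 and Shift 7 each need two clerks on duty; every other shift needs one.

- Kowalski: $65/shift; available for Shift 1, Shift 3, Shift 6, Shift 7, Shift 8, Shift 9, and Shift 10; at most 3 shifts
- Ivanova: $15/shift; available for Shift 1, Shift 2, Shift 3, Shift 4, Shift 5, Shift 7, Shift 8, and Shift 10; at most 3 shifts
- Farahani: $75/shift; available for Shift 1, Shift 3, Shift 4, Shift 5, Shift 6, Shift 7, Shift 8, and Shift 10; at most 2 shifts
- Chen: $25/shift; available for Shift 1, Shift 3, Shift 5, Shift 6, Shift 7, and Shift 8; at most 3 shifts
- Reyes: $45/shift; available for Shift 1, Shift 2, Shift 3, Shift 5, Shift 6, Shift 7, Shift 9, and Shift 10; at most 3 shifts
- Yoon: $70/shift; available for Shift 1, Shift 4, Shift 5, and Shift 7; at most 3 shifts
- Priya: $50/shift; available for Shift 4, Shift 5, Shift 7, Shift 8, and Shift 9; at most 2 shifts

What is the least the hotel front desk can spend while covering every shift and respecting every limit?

$420

Picking the cheapest available clerk for each shift independently would cost $240, but that ignores the shift limits.
An optimal schedule: Shift 1→Reyes, Shift 2→Ivanova, Shift 3→Chen, Shift 4→Ivanova, Shift 5→Reyes+Priya, Shift 6→Chen, Shift 7→Priya+Kowalski, Shift 8→Chen, Shift 9→Reyes, Shift 10→Ivanova.
Total: 45 + 15 + 25 + 15 + 45 + 50 + 25 + 50 + 65 + 25 + 45 + 15 = $420.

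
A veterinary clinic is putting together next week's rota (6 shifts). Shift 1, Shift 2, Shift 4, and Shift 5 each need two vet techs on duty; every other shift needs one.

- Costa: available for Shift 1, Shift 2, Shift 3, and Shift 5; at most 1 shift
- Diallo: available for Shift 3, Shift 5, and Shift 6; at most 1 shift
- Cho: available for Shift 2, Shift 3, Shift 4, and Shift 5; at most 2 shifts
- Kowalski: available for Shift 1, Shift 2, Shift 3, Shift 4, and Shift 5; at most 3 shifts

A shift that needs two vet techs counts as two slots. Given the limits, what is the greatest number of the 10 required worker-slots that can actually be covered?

Total capacity across all vet techs is 1+1+2+3 = 7, and 10 slots are needed, so at most 7 can be filled.
An assignment achieving 7: Shift 1→Costa+Kowalski, Shift 2→Cho+Kowalski, Shift 4→Cho+Kowalski, Shift 6→Diallo.
Loads: Costa 1/1, Diallo 1/1, Cho 2/2, Kowalski 3/3.

7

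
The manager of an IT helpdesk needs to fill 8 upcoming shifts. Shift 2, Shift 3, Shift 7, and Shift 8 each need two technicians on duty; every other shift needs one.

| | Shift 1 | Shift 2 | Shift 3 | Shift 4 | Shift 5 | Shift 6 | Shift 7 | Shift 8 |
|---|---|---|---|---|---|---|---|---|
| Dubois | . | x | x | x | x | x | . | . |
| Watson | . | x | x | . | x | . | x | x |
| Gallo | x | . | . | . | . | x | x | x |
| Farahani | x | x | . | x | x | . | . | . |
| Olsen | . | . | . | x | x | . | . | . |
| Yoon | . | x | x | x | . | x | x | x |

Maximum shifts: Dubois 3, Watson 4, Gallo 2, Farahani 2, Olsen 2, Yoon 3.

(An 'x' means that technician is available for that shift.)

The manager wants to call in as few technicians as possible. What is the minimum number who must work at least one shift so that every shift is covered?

12 slots to fill and no one can take more than 4, so at least ⌈12/4⌉ = 3 technicians are needed.
Any 3 technicians together have capacity at most 4+3+3 = 10 < 12 slots, so 3 can never suffice.
Dubois, Watson, Gallo, and Yoon alone can cover everything: Shift 1→Gallo, Shift 2→Dubois+Watson, Shift 3→Watson+Yoon, Shift 4→Dubois, Shift 5→Dubois, Shift 6→Gallo, Shift 7→Watson+Yoon, Shift 8→Watson+Yoon.

4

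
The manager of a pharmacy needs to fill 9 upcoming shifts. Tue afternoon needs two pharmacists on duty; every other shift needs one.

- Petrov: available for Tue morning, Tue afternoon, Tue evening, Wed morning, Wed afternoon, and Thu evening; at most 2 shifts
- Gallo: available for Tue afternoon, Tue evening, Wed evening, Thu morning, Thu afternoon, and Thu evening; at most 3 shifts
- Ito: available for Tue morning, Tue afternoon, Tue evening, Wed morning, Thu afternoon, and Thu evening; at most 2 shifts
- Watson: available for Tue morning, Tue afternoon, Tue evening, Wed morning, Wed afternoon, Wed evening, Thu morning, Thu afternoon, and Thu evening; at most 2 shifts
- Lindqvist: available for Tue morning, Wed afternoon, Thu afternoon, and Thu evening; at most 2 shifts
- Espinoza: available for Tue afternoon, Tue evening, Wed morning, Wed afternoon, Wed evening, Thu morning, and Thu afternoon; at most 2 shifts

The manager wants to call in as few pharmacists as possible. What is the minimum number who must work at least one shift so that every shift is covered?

5

10 slots to fill and no one can take more than 3, so at least ⌈10/3⌉ = 4 pharmacists are needed.
Any 4 pharmacists together have capacity at most 3+2+2+2 = 9 < 10 slots, so 4 can never suffice.
Petrov, Gallo, Ito, Watson, and Lindqvist alone can cover everything: Tue morning→Ito, Tue afternoon→Ito+Watson, Tue evening→Gallo, Wed morning→Petrov, Wed afternoon→Petrov, Wed evening→Gallo, Thu morning→Gallo, Thu afternoon→Watson, Thu evening→Lindqvist.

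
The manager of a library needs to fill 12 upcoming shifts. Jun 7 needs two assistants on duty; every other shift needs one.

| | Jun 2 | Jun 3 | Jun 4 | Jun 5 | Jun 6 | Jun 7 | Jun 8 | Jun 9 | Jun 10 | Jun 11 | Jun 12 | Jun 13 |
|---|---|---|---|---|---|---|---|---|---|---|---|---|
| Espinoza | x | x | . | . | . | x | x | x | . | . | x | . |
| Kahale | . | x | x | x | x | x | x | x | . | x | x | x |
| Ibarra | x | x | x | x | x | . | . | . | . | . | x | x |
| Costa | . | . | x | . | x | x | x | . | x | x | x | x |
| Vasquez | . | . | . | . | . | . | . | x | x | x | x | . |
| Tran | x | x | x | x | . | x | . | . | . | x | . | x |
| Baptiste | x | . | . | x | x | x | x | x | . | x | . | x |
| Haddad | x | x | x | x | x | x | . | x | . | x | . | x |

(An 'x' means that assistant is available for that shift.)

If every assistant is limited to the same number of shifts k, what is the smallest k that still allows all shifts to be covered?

2

With 8 assistants and 13 worker-slots to fill, someone must work at least ⌈13/8⌉ = 2 shifts, so k ≥ 2.
k = 2 works: Jun 2→Espinoza, Jun 3→Kahale, Jun 4→Kahale, Jun 5→Ibarra, Jun 6→Ibarra, Jun 7→Tran+Baptiste, Jun 8→Espinoza, Jun 9→Vasquez, Jun 10→Costa, Jun 11→Vasquez, Jun 12→Costa, Jun 13→Tran.
Loads: Espinoza 2, Kahale 2, Ibarra 2, Costa 2, Vasquez 2, Tran 2, Baptiste 1, Haddad 0 — all ≤ 2.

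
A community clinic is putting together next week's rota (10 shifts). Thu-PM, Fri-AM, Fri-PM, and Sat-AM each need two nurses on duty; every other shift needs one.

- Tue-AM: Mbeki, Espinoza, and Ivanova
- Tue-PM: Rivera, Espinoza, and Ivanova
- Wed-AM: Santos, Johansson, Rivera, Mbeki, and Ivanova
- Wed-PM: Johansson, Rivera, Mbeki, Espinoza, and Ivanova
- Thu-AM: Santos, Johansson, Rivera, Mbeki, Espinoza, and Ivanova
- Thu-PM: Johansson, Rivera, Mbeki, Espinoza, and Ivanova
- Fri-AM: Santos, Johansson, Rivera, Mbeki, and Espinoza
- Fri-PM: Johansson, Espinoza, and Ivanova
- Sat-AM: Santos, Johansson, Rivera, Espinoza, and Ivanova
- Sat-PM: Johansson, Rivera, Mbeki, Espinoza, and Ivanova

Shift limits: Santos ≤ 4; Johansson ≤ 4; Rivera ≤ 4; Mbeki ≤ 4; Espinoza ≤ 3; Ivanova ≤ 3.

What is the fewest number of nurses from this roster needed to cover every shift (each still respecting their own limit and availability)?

4

14 slots to fill and no one can take more than 4, so at least ⌈14/4⌉ = 4 nurses are needed.
Santos, Johansson, Rivera, and Espinoza alone can cover everything: Tue-AM→Espinoza, Tue-PM→Rivera, Wed-AM→Santos, Wed-PM→Johansson, Thu-AM→Santos, Thu-PM→Johansson+Rivera, Fri-AM→Santos+Rivera, Fri-PM→Johansson+Espinoza, Sat-AM→Santos+Rivera, Sat-PM→Johansson.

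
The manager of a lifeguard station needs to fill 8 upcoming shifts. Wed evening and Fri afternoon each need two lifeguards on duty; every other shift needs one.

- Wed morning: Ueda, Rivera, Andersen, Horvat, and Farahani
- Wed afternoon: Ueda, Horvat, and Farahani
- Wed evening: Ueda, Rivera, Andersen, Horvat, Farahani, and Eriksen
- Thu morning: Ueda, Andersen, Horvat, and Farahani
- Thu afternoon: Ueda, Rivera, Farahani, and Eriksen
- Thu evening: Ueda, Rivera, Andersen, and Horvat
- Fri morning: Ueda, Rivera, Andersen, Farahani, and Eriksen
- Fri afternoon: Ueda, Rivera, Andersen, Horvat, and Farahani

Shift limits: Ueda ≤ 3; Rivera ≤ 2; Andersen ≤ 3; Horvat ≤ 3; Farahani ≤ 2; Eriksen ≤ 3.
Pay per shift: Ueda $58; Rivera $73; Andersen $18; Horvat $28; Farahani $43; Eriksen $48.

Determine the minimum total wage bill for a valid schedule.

Picking the cheapest available lifeguard for each shift independently would cost $235, but that ignores the shift limits.
An optimal schedule: Wed morning→Andersen, Wed afternoon→Horvat, Wed evening→Horvat+Eriksen, Thu morning→Andersen, Thu afternoon→Farahani, Thu evening→Andersen, Fri morning→Eriksen, Fri afternoon→Horvat+Farahani.
Total: 18 + 28 + 28 + 48 + 18 + 43 + 18 + 48 + 28 + 43 = $320.

$320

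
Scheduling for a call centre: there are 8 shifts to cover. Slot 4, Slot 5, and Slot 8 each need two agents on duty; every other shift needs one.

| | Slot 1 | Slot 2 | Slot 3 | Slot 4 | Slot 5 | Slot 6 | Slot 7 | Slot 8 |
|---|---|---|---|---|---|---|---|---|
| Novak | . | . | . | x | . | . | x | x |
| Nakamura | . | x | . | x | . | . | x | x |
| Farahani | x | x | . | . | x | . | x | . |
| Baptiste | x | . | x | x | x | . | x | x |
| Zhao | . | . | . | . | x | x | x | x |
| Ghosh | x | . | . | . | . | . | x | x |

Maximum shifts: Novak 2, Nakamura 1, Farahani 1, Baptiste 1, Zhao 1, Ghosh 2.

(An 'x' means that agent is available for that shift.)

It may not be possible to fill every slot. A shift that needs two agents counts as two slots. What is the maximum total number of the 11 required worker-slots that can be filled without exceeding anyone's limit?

8

Total capacity across all agents is 2+1+1+1+1+2 = 8, and 11 slots are needed, so at most 8 can be filled.
An assignment achieving 8: Slot 1→Farahani, Slot 2→Nakamura, Slot 3→Baptiste, Slot 4→Novak, Slot 6→Zhao, Slot 7→Ghosh, Slot 8→Novak+Ghosh.
Loads: Novak 2/2, Nakamura 1/1, Farahani 1/1, Baptiste 1/1, Zhao 1/1, Ghosh 2/2.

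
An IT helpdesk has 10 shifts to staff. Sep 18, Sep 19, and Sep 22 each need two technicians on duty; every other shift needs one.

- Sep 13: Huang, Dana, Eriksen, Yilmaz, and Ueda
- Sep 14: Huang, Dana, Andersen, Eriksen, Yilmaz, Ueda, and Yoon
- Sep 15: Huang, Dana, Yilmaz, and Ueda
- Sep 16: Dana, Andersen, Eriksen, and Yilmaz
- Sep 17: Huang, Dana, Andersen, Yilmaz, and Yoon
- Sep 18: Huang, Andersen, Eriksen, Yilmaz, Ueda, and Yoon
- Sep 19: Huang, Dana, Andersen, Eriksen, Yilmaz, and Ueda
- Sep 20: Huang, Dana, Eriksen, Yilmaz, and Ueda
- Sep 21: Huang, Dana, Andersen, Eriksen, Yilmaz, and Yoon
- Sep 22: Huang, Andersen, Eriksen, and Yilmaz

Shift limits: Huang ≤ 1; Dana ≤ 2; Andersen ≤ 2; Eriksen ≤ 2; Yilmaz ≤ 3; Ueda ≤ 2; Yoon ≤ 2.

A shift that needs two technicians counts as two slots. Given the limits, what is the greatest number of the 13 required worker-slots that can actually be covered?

Total capacity across all technicians is 1+2+2+2+3+2+2 = 14, and 13 slots are needed, so at most 13 can be filled.
An assignment achieving 13: Sep 13→Dana, Sep 14→Yoon, Sep 15→Huang, Sep 16→Dana, Sep 17→Andersen, Sep 18→Yilmaz+Ueda, Sep 19→Yilmaz+Ueda, Sep 20→Eriksen, Sep 21→Yilmaz, Sep 22→Andersen+Eriksen.
Loads: Huang 1/1, Dana 2/2, Andersen 2/2, Eriksen 2/2, Yilmaz 3/3, Ueda 2/2, Yoon 1/2.

13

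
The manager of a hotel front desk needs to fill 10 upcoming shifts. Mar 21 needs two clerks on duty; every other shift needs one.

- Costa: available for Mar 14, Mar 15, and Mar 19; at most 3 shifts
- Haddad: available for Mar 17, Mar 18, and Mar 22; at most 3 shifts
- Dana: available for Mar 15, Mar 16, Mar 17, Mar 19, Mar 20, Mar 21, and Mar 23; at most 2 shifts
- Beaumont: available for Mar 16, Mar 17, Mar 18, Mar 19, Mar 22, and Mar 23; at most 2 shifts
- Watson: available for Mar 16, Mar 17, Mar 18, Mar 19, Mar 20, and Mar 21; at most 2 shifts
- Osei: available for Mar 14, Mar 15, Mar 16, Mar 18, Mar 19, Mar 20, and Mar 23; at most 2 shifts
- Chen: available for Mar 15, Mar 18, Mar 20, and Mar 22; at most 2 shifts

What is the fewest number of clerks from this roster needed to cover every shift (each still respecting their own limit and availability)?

5

11 slots to fill and no one can take more than 3, so at least ⌈11/3⌉ = 4 clerks are needed.
Any 4 clerks together have capacity at most 3+3+2+2 = 10 < 11 slots, so 4 can never suffice.
Costa, Haddad, Dana, Beaumont, and Watson alone can cover everything: Mar 14→Costa, Mar 15→Costa, Mar 16→Beaumont, Mar 17→Haddad, Mar 18→Haddad, Mar 19→Costa, Mar 20→Dana, Mar 21→Dana+Watson, Mar 22→Haddad, Mar 23→Beaumont.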